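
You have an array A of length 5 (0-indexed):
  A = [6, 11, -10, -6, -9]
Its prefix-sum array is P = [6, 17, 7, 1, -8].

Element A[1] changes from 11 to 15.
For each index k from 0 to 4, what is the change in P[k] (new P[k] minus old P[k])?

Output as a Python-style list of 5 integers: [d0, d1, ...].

Element change: A[1] 11 -> 15, delta = 4
For k < 1: P[k] unchanged, delta_P[k] = 0
For k >= 1: P[k] shifts by exactly 4
Delta array: [0, 4, 4, 4, 4]

Answer: [0, 4, 4, 4, 4]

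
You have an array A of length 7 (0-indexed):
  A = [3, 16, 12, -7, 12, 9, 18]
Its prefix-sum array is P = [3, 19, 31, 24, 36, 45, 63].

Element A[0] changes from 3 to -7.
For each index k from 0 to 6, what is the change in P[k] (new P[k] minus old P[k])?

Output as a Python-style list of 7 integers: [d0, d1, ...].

Element change: A[0] 3 -> -7, delta = -10
For k < 0: P[k] unchanged, delta_P[k] = 0
For k >= 0: P[k] shifts by exactly -10
Delta array: [-10, -10, -10, -10, -10, -10, -10]

Answer: [-10, -10, -10, -10, -10, -10, -10]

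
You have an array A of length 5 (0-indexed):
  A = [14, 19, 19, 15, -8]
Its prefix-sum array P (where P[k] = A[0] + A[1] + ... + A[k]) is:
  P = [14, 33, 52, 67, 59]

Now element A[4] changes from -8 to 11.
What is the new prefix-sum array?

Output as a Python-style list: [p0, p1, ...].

Answer: [14, 33, 52, 67, 78]

Derivation:
Change: A[4] -8 -> 11, delta = 19
P[k] for k < 4: unchanged (A[4] not included)
P[k] for k >= 4: shift by delta = 19
  P[0] = 14 + 0 = 14
  P[1] = 33 + 0 = 33
  P[2] = 52 + 0 = 52
  P[3] = 67 + 0 = 67
  P[4] = 59 + 19 = 78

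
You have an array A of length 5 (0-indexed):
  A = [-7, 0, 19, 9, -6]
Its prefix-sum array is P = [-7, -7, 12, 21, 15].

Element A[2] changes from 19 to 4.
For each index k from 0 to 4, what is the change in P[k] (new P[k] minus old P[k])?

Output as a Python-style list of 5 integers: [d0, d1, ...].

Element change: A[2] 19 -> 4, delta = -15
For k < 2: P[k] unchanged, delta_P[k] = 0
For k >= 2: P[k] shifts by exactly -15
Delta array: [0, 0, -15, -15, -15]

Answer: [0, 0, -15, -15, -15]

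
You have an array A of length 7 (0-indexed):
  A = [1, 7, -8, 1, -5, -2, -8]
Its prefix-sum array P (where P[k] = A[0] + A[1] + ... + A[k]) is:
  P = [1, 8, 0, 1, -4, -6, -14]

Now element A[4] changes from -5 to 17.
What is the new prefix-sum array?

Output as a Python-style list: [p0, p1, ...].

Change: A[4] -5 -> 17, delta = 22
P[k] for k < 4: unchanged (A[4] not included)
P[k] for k >= 4: shift by delta = 22
  P[0] = 1 + 0 = 1
  P[1] = 8 + 0 = 8
  P[2] = 0 + 0 = 0
  P[3] = 1 + 0 = 1
  P[4] = -4 + 22 = 18
  P[5] = -6 + 22 = 16
  P[6] = -14 + 22 = 8

Answer: [1, 8, 0, 1, 18, 16, 8]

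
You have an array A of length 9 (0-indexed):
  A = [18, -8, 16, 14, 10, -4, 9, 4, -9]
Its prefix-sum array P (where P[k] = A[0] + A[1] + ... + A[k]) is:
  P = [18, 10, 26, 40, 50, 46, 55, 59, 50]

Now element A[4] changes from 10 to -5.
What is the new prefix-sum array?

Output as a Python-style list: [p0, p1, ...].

Change: A[4] 10 -> -5, delta = -15
P[k] for k < 4: unchanged (A[4] not included)
P[k] for k >= 4: shift by delta = -15
  P[0] = 18 + 0 = 18
  P[1] = 10 + 0 = 10
  P[2] = 26 + 0 = 26
  P[3] = 40 + 0 = 40
  P[4] = 50 + -15 = 35
  P[5] = 46 + -15 = 31
  P[6] = 55 + -15 = 40
  P[7] = 59 + -15 = 44
  P[8] = 50 + -15 = 35

Answer: [18, 10, 26, 40, 35, 31, 40, 44, 35]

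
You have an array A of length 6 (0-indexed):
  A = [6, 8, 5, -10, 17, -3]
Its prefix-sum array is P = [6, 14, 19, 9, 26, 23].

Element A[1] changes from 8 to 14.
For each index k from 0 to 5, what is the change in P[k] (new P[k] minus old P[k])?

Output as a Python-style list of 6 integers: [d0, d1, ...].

Element change: A[1] 8 -> 14, delta = 6
For k < 1: P[k] unchanged, delta_P[k] = 0
For k >= 1: P[k] shifts by exactly 6
Delta array: [0, 6, 6, 6, 6, 6]

Answer: [0, 6, 6, 6, 6, 6]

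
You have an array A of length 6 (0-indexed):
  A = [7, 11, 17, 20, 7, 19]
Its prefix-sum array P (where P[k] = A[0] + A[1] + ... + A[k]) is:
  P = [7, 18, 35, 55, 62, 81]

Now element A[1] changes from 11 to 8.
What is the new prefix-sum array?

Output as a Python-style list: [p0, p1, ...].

Change: A[1] 11 -> 8, delta = -3
P[k] for k < 1: unchanged (A[1] not included)
P[k] for k >= 1: shift by delta = -3
  P[0] = 7 + 0 = 7
  P[1] = 18 + -3 = 15
  P[2] = 35 + -3 = 32
  P[3] = 55 + -3 = 52
  P[4] = 62 + -3 = 59
  P[5] = 81 + -3 = 78

Answer: [7, 15, 32, 52, 59, 78]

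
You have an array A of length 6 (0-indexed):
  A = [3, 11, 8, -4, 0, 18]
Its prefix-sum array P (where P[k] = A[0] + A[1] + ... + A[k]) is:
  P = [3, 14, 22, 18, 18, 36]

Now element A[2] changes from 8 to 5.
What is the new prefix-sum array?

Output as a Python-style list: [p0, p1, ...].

Answer: [3, 14, 19, 15, 15, 33]

Derivation:
Change: A[2] 8 -> 5, delta = -3
P[k] for k < 2: unchanged (A[2] not included)
P[k] for k >= 2: shift by delta = -3
  P[0] = 3 + 0 = 3
  P[1] = 14 + 0 = 14
  P[2] = 22 + -3 = 19
  P[3] = 18 + -3 = 15
  P[4] = 18 + -3 = 15
  P[5] = 36 + -3 = 33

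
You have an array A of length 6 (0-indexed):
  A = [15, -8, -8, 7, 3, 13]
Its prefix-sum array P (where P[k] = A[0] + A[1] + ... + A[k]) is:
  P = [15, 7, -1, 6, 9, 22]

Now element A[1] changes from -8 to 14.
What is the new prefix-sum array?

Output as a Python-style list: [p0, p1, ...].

Answer: [15, 29, 21, 28, 31, 44]

Derivation:
Change: A[1] -8 -> 14, delta = 22
P[k] for k < 1: unchanged (A[1] not included)
P[k] for k >= 1: shift by delta = 22
  P[0] = 15 + 0 = 15
  P[1] = 7 + 22 = 29
  P[2] = -1 + 22 = 21
  P[3] = 6 + 22 = 28
  P[4] = 9 + 22 = 31
  P[5] = 22 + 22 = 44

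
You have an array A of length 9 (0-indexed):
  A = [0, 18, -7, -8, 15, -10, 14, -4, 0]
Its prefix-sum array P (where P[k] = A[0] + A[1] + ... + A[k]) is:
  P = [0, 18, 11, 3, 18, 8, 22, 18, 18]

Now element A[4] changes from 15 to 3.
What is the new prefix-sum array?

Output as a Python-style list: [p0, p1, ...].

Answer: [0, 18, 11, 3, 6, -4, 10, 6, 6]

Derivation:
Change: A[4] 15 -> 3, delta = -12
P[k] for k < 4: unchanged (A[4] not included)
P[k] for k >= 4: shift by delta = -12
  P[0] = 0 + 0 = 0
  P[1] = 18 + 0 = 18
  P[2] = 11 + 0 = 11
  P[3] = 3 + 0 = 3
  P[4] = 18 + -12 = 6
  P[5] = 8 + -12 = -4
  P[6] = 22 + -12 = 10
  P[7] = 18 + -12 = 6
  P[8] = 18 + -12 = 6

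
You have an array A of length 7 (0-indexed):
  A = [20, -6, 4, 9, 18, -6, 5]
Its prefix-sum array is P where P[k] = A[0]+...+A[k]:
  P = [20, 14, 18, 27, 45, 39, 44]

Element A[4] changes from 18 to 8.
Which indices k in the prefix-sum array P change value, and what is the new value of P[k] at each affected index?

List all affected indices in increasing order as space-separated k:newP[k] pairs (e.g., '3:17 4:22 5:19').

P[k] = A[0] + ... + A[k]
P[k] includes A[4] iff k >= 4
Affected indices: 4, 5, ..., 6; delta = -10
  P[4]: 45 + -10 = 35
  P[5]: 39 + -10 = 29
  P[6]: 44 + -10 = 34

Answer: 4:35 5:29 6:34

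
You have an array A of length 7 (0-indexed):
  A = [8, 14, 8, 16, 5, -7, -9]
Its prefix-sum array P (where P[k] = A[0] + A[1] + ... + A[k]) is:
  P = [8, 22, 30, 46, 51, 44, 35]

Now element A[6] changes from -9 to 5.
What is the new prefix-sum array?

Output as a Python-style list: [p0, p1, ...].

Answer: [8, 22, 30, 46, 51, 44, 49]

Derivation:
Change: A[6] -9 -> 5, delta = 14
P[k] for k < 6: unchanged (A[6] not included)
P[k] for k >= 6: shift by delta = 14
  P[0] = 8 + 0 = 8
  P[1] = 22 + 0 = 22
  P[2] = 30 + 0 = 30
  P[3] = 46 + 0 = 46
  P[4] = 51 + 0 = 51
  P[5] = 44 + 0 = 44
  P[6] = 35 + 14 = 49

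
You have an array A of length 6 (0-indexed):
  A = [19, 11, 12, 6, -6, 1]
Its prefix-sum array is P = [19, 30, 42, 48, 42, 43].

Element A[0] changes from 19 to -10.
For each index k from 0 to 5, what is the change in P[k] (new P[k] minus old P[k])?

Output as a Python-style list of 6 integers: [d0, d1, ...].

Element change: A[0] 19 -> -10, delta = -29
For k < 0: P[k] unchanged, delta_P[k] = 0
For k >= 0: P[k] shifts by exactly -29
Delta array: [-29, -29, -29, -29, -29, -29]

Answer: [-29, -29, -29, -29, -29, -29]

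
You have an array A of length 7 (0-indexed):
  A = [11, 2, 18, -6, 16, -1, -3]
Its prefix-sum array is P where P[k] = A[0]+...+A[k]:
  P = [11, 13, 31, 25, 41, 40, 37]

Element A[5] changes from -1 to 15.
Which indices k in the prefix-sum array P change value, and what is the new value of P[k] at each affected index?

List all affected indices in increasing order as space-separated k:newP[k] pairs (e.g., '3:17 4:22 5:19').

P[k] = A[0] + ... + A[k]
P[k] includes A[5] iff k >= 5
Affected indices: 5, 6, ..., 6; delta = 16
  P[5]: 40 + 16 = 56
  P[6]: 37 + 16 = 53

Answer: 5:56 6:53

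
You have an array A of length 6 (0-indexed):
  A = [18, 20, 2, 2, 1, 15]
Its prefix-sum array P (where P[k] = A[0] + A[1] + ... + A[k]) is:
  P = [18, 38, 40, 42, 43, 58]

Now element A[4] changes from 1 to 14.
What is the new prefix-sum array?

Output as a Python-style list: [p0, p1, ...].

Change: A[4] 1 -> 14, delta = 13
P[k] for k < 4: unchanged (A[4] not included)
P[k] for k >= 4: shift by delta = 13
  P[0] = 18 + 0 = 18
  P[1] = 38 + 0 = 38
  P[2] = 40 + 0 = 40
  P[3] = 42 + 0 = 42
  P[4] = 43 + 13 = 56
  P[5] = 58 + 13 = 71

Answer: [18, 38, 40, 42, 56, 71]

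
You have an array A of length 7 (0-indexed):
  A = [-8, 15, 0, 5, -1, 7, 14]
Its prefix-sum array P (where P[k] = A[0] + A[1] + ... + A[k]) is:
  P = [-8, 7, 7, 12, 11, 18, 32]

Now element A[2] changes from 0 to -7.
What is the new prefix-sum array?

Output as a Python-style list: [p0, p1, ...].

Change: A[2] 0 -> -7, delta = -7
P[k] for k < 2: unchanged (A[2] not included)
P[k] for k >= 2: shift by delta = -7
  P[0] = -8 + 0 = -8
  P[1] = 7 + 0 = 7
  P[2] = 7 + -7 = 0
  P[3] = 12 + -7 = 5
  P[4] = 11 + -7 = 4
  P[5] = 18 + -7 = 11
  P[6] = 32 + -7 = 25

Answer: [-8, 7, 0, 5, 4, 11, 25]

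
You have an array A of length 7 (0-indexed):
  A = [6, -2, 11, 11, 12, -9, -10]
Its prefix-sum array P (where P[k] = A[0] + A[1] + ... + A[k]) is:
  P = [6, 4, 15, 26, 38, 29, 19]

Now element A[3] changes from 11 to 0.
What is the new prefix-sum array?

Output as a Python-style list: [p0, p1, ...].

Answer: [6, 4, 15, 15, 27, 18, 8]

Derivation:
Change: A[3] 11 -> 0, delta = -11
P[k] for k < 3: unchanged (A[3] not included)
P[k] for k >= 3: shift by delta = -11
  P[0] = 6 + 0 = 6
  P[1] = 4 + 0 = 4
  P[2] = 15 + 0 = 15
  P[3] = 26 + -11 = 15
  P[4] = 38 + -11 = 27
  P[5] = 29 + -11 = 18
  P[6] = 19 + -11 = 8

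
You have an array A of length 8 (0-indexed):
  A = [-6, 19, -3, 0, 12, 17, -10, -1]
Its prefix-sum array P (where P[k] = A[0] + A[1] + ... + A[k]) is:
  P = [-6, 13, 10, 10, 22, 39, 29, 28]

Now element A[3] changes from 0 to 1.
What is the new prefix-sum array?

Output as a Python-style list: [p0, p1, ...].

Change: A[3] 0 -> 1, delta = 1
P[k] for k < 3: unchanged (A[3] not included)
P[k] for k >= 3: shift by delta = 1
  P[0] = -6 + 0 = -6
  P[1] = 13 + 0 = 13
  P[2] = 10 + 0 = 10
  P[3] = 10 + 1 = 11
  P[4] = 22 + 1 = 23
  P[5] = 39 + 1 = 40
  P[6] = 29 + 1 = 30
  P[7] = 28 + 1 = 29

Answer: [-6, 13, 10, 11, 23, 40, 30, 29]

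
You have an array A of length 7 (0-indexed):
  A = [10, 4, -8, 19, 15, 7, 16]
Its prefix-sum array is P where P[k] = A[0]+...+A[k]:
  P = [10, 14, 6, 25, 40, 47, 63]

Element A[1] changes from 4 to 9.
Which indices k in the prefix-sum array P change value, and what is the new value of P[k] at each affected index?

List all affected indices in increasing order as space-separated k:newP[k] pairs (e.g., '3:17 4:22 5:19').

Answer: 1:19 2:11 3:30 4:45 5:52 6:68

Derivation:
P[k] = A[0] + ... + A[k]
P[k] includes A[1] iff k >= 1
Affected indices: 1, 2, ..., 6; delta = 5
  P[1]: 14 + 5 = 19
  P[2]: 6 + 5 = 11
  P[3]: 25 + 5 = 30
  P[4]: 40 + 5 = 45
  P[5]: 47 + 5 = 52
  P[6]: 63 + 5 = 68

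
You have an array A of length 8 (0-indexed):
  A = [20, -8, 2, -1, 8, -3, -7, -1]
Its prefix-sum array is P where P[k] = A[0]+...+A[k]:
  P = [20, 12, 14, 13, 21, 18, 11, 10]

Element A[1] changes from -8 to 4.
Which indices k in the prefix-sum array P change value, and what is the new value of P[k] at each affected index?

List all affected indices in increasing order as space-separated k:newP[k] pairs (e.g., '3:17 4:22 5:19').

P[k] = A[0] + ... + A[k]
P[k] includes A[1] iff k >= 1
Affected indices: 1, 2, ..., 7; delta = 12
  P[1]: 12 + 12 = 24
  P[2]: 14 + 12 = 26
  P[3]: 13 + 12 = 25
  P[4]: 21 + 12 = 33
  P[5]: 18 + 12 = 30
  P[6]: 11 + 12 = 23
  P[7]: 10 + 12 = 22

Answer: 1:24 2:26 3:25 4:33 5:30 6:23 7:22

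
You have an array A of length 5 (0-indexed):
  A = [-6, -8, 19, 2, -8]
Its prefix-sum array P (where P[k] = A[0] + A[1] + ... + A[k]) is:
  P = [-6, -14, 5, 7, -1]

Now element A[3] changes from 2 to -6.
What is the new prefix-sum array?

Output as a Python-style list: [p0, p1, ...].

Answer: [-6, -14, 5, -1, -9]

Derivation:
Change: A[3] 2 -> -6, delta = -8
P[k] for k < 3: unchanged (A[3] not included)
P[k] for k >= 3: shift by delta = -8
  P[0] = -6 + 0 = -6
  P[1] = -14 + 0 = -14
  P[2] = 5 + 0 = 5
  P[3] = 7 + -8 = -1
  P[4] = -1 + -8 = -9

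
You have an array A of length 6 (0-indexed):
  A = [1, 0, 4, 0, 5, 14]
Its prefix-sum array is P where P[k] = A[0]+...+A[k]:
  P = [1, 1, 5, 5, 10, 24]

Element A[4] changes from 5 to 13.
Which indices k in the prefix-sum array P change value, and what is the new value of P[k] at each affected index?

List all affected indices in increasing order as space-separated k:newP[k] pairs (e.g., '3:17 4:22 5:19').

P[k] = A[0] + ... + A[k]
P[k] includes A[4] iff k >= 4
Affected indices: 4, 5, ..., 5; delta = 8
  P[4]: 10 + 8 = 18
  P[5]: 24 + 8 = 32

Answer: 4:18 5:32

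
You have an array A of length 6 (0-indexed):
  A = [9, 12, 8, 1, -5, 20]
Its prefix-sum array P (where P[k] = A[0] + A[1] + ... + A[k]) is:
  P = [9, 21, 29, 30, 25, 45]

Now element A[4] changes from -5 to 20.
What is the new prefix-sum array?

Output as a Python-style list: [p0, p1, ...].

Answer: [9, 21, 29, 30, 50, 70]

Derivation:
Change: A[4] -5 -> 20, delta = 25
P[k] for k < 4: unchanged (A[4] not included)
P[k] for k >= 4: shift by delta = 25
  P[0] = 9 + 0 = 9
  P[1] = 21 + 0 = 21
  P[2] = 29 + 0 = 29
  P[3] = 30 + 0 = 30
  P[4] = 25 + 25 = 50
  P[5] = 45 + 25 = 70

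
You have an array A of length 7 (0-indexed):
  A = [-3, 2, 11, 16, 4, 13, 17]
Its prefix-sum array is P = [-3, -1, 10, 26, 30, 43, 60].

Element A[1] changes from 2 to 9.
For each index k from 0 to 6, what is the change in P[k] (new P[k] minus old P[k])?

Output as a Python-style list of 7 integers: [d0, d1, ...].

Element change: A[1] 2 -> 9, delta = 7
For k < 1: P[k] unchanged, delta_P[k] = 0
For k >= 1: P[k] shifts by exactly 7
Delta array: [0, 7, 7, 7, 7, 7, 7]

Answer: [0, 7, 7, 7, 7, 7, 7]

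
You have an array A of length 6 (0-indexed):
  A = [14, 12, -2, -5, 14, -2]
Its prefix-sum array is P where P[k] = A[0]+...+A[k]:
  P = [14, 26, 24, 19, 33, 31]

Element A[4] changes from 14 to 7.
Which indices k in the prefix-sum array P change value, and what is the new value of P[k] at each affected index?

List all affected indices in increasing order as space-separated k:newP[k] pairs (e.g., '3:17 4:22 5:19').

P[k] = A[0] + ... + A[k]
P[k] includes A[4] iff k >= 4
Affected indices: 4, 5, ..., 5; delta = -7
  P[4]: 33 + -7 = 26
  P[5]: 31 + -7 = 24

Answer: 4:26 5:24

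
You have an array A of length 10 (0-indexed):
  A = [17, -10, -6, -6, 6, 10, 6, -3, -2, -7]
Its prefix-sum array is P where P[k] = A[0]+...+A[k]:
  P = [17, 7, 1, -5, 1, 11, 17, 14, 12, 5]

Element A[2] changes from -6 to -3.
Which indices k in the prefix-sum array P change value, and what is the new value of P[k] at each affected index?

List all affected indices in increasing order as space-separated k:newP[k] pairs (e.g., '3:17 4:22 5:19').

Answer: 2:4 3:-2 4:4 5:14 6:20 7:17 8:15 9:8

Derivation:
P[k] = A[0] + ... + A[k]
P[k] includes A[2] iff k >= 2
Affected indices: 2, 3, ..., 9; delta = 3
  P[2]: 1 + 3 = 4
  P[3]: -5 + 3 = -2
  P[4]: 1 + 3 = 4
  P[5]: 11 + 3 = 14
  P[6]: 17 + 3 = 20
  P[7]: 14 + 3 = 17
  P[8]: 12 + 3 = 15
  P[9]: 5 + 3 = 8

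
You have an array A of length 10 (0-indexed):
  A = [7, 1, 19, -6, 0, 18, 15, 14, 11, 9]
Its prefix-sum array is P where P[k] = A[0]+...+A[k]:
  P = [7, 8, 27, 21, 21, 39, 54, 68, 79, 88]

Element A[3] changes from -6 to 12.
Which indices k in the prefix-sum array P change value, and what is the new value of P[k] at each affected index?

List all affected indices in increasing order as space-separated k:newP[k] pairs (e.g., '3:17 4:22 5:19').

P[k] = A[0] + ... + A[k]
P[k] includes A[3] iff k >= 3
Affected indices: 3, 4, ..., 9; delta = 18
  P[3]: 21 + 18 = 39
  P[4]: 21 + 18 = 39
  P[5]: 39 + 18 = 57
  P[6]: 54 + 18 = 72
  P[7]: 68 + 18 = 86
  P[8]: 79 + 18 = 97
  P[9]: 88 + 18 = 106

Answer: 3:39 4:39 5:57 6:72 7:86 8:97 9:106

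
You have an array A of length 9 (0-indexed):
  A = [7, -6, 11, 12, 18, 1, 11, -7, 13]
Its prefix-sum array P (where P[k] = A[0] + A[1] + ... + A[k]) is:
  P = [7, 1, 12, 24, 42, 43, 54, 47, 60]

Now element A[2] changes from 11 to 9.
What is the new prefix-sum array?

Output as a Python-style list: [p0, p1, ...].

Answer: [7, 1, 10, 22, 40, 41, 52, 45, 58]

Derivation:
Change: A[2] 11 -> 9, delta = -2
P[k] for k < 2: unchanged (A[2] not included)
P[k] for k >= 2: shift by delta = -2
  P[0] = 7 + 0 = 7
  P[1] = 1 + 0 = 1
  P[2] = 12 + -2 = 10
  P[3] = 24 + -2 = 22
  P[4] = 42 + -2 = 40
  P[5] = 43 + -2 = 41
  P[6] = 54 + -2 = 52
  P[7] = 47 + -2 = 45
  P[8] = 60 + -2 = 58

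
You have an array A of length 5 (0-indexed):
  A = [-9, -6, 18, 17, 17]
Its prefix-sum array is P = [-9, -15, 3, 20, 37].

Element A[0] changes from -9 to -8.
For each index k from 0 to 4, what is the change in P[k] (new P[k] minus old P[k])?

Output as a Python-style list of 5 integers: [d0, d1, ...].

Answer: [1, 1, 1, 1, 1]

Derivation:
Element change: A[0] -9 -> -8, delta = 1
For k < 0: P[k] unchanged, delta_P[k] = 0
For k >= 0: P[k] shifts by exactly 1
Delta array: [1, 1, 1, 1, 1]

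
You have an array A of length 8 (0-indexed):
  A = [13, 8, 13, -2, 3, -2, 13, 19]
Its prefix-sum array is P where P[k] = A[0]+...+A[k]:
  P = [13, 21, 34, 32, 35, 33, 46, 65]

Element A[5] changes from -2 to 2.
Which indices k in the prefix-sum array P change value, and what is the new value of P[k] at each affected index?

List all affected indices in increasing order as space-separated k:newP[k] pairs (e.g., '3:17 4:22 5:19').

Answer: 5:37 6:50 7:69

Derivation:
P[k] = A[0] + ... + A[k]
P[k] includes A[5] iff k >= 5
Affected indices: 5, 6, ..., 7; delta = 4
  P[5]: 33 + 4 = 37
  P[6]: 46 + 4 = 50
  P[7]: 65 + 4 = 69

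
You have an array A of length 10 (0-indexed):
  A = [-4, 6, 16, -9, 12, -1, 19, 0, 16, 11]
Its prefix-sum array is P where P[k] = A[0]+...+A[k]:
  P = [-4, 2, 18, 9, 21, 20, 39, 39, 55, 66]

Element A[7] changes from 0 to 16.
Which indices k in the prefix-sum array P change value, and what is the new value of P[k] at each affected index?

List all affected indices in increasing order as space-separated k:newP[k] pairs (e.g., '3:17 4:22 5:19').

Answer: 7:55 8:71 9:82

Derivation:
P[k] = A[0] + ... + A[k]
P[k] includes A[7] iff k >= 7
Affected indices: 7, 8, ..., 9; delta = 16
  P[7]: 39 + 16 = 55
  P[8]: 55 + 16 = 71
  P[9]: 66 + 16 = 82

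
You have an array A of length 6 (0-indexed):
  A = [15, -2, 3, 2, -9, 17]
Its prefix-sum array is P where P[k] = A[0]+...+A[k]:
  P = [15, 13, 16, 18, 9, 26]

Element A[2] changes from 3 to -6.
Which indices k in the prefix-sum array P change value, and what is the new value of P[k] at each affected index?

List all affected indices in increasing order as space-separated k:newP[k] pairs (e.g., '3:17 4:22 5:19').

Answer: 2:7 3:9 4:0 5:17

Derivation:
P[k] = A[0] + ... + A[k]
P[k] includes A[2] iff k >= 2
Affected indices: 2, 3, ..., 5; delta = -9
  P[2]: 16 + -9 = 7
  P[3]: 18 + -9 = 9
  P[4]: 9 + -9 = 0
  P[5]: 26 + -9 = 17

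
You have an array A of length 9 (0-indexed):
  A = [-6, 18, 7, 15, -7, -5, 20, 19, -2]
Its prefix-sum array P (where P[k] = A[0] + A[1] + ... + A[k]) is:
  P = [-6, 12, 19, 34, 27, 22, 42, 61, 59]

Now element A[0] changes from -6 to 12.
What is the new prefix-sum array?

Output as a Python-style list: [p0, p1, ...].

Change: A[0] -6 -> 12, delta = 18
P[k] for k < 0: unchanged (A[0] not included)
P[k] for k >= 0: shift by delta = 18
  P[0] = -6 + 18 = 12
  P[1] = 12 + 18 = 30
  P[2] = 19 + 18 = 37
  P[3] = 34 + 18 = 52
  P[4] = 27 + 18 = 45
  P[5] = 22 + 18 = 40
  P[6] = 42 + 18 = 60
  P[7] = 61 + 18 = 79
  P[8] = 59 + 18 = 77

Answer: [12, 30, 37, 52, 45, 40, 60, 79, 77]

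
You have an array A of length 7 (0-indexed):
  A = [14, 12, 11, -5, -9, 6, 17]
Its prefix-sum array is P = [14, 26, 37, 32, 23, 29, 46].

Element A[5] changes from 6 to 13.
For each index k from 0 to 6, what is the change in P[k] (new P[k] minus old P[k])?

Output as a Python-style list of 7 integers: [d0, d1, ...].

Answer: [0, 0, 0, 0, 0, 7, 7]

Derivation:
Element change: A[5] 6 -> 13, delta = 7
For k < 5: P[k] unchanged, delta_P[k] = 0
For k >= 5: P[k] shifts by exactly 7
Delta array: [0, 0, 0, 0, 0, 7, 7]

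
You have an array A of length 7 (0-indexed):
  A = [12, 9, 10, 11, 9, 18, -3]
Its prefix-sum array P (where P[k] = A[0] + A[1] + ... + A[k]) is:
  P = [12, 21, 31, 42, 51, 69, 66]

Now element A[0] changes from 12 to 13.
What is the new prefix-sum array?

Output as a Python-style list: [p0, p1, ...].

Change: A[0] 12 -> 13, delta = 1
P[k] for k < 0: unchanged (A[0] not included)
P[k] for k >= 0: shift by delta = 1
  P[0] = 12 + 1 = 13
  P[1] = 21 + 1 = 22
  P[2] = 31 + 1 = 32
  P[3] = 42 + 1 = 43
  P[4] = 51 + 1 = 52
  P[5] = 69 + 1 = 70
  P[6] = 66 + 1 = 67

Answer: [13, 22, 32, 43, 52, 70, 67]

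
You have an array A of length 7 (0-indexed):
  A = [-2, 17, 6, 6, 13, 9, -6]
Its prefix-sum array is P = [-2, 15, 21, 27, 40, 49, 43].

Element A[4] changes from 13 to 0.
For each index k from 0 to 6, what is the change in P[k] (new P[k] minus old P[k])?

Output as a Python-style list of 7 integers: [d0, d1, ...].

Element change: A[4] 13 -> 0, delta = -13
For k < 4: P[k] unchanged, delta_P[k] = 0
For k >= 4: P[k] shifts by exactly -13
Delta array: [0, 0, 0, 0, -13, -13, -13]

Answer: [0, 0, 0, 0, -13, -13, -13]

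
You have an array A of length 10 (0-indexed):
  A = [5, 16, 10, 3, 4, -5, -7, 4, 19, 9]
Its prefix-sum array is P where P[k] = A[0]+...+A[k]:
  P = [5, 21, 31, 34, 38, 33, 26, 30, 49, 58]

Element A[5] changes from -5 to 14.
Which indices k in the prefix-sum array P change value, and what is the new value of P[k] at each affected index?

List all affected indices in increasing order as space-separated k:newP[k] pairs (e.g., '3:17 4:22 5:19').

Answer: 5:52 6:45 7:49 8:68 9:77

Derivation:
P[k] = A[0] + ... + A[k]
P[k] includes A[5] iff k >= 5
Affected indices: 5, 6, ..., 9; delta = 19
  P[5]: 33 + 19 = 52
  P[6]: 26 + 19 = 45
  P[7]: 30 + 19 = 49
  P[8]: 49 + 19 = 68
  P[9]: 58 + 19 = 77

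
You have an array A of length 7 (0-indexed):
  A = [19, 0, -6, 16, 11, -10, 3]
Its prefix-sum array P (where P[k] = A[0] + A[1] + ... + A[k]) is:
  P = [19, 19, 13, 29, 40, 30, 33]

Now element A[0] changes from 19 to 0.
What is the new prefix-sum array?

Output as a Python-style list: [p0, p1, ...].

Answer: [0, 0, -6, 10, 21, 11, 14]

Derivation:
Change: A[0] 19 -> 0, delta = -19
P[k] for k < 0: unchanged (A[0] not included)
P[k] for k >= 0: shift by delta = -19
  P[0] = 19 + -19 = 0
  P[1] = 19 + -19 = 0
  P[2] = 13 + -19 = -6
  P[3] = 29 + -19 = 10
  P[4] = 40 + -19 = 21
  P[5] = 30 + -19 = 11
  P[6] = 33 + -19 = 14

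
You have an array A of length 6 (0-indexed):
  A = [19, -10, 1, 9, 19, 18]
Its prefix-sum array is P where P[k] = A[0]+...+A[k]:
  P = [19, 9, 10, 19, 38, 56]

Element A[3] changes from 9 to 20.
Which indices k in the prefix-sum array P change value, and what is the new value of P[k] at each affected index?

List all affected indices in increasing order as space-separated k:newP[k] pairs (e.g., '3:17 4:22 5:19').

Answer: 3:30 4:49 5:67

Derivation:
P[k] = A[0] + ... + A[k]
P[k] includes A[3] iff k >= 3
Affected indices: 3, 4, ..., 5; delta = 11
  P[3]: 19 + 11 = 30
  P[4]: 38 + 11 = 49
  P[5]: 56 + 11 = 67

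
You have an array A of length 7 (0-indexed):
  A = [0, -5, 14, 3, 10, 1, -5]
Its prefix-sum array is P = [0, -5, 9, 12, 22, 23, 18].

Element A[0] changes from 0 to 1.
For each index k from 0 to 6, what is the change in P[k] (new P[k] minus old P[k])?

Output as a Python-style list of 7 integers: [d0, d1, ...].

Element change: A[0] 0 -> 1, delta = 1
For k < 0: P[k] unchanged, delta_P[k] = 0
For k >= 0: P[k] shifts by exactly 1
Delta array: [1, 1, 1, 1, 1, 1, 1]

Answer: [1, 1, 1, 1, 1, 1, 1]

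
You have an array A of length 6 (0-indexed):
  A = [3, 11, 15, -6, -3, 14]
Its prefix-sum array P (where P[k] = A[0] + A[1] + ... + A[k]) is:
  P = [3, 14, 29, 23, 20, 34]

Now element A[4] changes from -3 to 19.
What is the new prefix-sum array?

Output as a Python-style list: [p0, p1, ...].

Answer: [3, 14, 29, 23, 42, 56]

Derivation:
Change: A[4] -3 -> 19, delta = 22
P[k] for k < 4: unchanged (A[4] not included)
P[k] for k >= 4: shift by delta = 22
  P[0] = 3 + 0 = 3
  P[1] = 14 + 0 = 14
  P[2] = 29 + 0 = 29
  P[3] = 23 + 0 = 23
  P[4] = 20 + 22 = 42
  P[5] = 34 + 22 = 56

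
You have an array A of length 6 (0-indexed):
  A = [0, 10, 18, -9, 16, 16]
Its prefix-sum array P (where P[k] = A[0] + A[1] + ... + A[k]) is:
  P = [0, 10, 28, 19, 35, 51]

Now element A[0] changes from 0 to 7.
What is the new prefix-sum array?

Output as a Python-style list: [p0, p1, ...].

Change: A[0] 0 -> 7, delta = 7
P[k] for k < 0: unchanged (A[0] not included)
P[k] for k >= 0: shift by delta = 7
  P[0] = 0 + 7 = 7
  P[1] = 10 + 7 = 17
  P[2] = 28 + 7 = 35
  P[3] = 19 + 7 = 26
  P[4] = 35 + 7 = 42
  P[5] = 51 + 7 = 58

Answer: [7, 17, 35, 26, 42, 58]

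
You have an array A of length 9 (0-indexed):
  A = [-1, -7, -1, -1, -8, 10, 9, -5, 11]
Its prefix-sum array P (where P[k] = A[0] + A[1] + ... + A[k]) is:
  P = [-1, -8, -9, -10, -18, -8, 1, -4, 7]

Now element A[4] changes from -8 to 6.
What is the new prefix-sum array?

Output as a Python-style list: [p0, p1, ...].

Answer: [-1, -8, -9, -10, -4, 6, 15, 10, 21]

Derivation:
Change: A[4] -8 -> 6, delta = 14
P[k] for k < 4: unchanged (A[4] not included)
P[k] for k >= 4: shift by delta = 14
  P[0] = -1 + 0 = -1
  P[1] = -8 + 0 = -8
  P[2] = -9 + 0 = -9
  P[3] = -10 + 0 = -10
  P[4] = -18 + 14 = -4
  P[5] = -8 + 14 = 6
  P[6] = 1 + 14 = 15
  P[7] = -4 + 14 = 10
  P[8] = 7 + 14 = 21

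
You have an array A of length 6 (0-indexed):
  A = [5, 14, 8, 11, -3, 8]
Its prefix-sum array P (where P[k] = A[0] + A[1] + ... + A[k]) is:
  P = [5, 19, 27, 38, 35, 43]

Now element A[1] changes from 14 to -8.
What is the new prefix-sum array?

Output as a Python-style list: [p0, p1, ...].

Answer: [5, -3, 5, 16, 13, 21]

Derivation:
Change: A[1] 14 -> -8, delta = -22
P[k] for k < 1: unchanged (A[1] not included)
P[k] for k >= 1: shift by delta = -22
  P[0] = 5 + 0 = 5
  P[1] = 19 + -22 = -3
  P[2] = 27 + -22 = 5
  P[3] = 38 + -22 = 16
  P[4] = 35 + -22 = 13
  P[5] = 43 + -22 = 21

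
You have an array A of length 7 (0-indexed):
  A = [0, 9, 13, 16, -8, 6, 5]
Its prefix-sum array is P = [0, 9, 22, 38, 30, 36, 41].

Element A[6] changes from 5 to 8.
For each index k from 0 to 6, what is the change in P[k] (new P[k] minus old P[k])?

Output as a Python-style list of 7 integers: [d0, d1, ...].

Answer: [0, 0, 0, 0, 0, 0, 3]

Derivation:
Element change: A[6] 5 -> 8, delta = 3
For k < 6: P[k] unchanged, delta_P[k] = 0
For k >= 6: P[k] shifts by exactly 3
Delta array: [0, 0, 0, 0, 0, 0, 3]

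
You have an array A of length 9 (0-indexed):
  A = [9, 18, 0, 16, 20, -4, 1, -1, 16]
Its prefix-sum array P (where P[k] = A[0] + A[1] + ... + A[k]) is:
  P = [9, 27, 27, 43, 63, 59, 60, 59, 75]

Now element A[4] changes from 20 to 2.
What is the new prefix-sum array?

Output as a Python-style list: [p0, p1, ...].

Answer: [9, 27, 27, 43, 45, 41, 42, 41, 57]

Derivation:
Change: A[4] 20 -> 2, delta = -18
P[k] for k < 4: unchanged (A[4] not included)
P[k] for k >= 4: shift by delta = -18
  P[0] = 9 + 0 = 9
  P[1] = 27 + 0 = 27
  P[2] = 27 + 0 = 27
  P[3] = 43 + 0 = 43
  P[4] = 63 + -18 = 45
  P[5] = 59 + -18 = 41
  P[6] = 60 + -18 = 42
  P[7] = 59 + -18 = 41
  P[8] = 75 + -18 = 57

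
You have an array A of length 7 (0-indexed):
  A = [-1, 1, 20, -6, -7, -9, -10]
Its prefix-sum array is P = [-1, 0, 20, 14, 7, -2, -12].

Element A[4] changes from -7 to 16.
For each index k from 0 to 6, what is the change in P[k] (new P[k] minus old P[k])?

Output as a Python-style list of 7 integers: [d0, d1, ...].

Answer: [0, 0, 0, 0, 23, 23, 23]

Derivation:
Element change: A[4] -7 -> 16, delta = 23
For k < 4: P[k] unchanged, delta_P[k] = 0
For k >= 4: P[k] shifts by exactly 23
Delta array: [0, 0, 0, 0, 23, 23, 23]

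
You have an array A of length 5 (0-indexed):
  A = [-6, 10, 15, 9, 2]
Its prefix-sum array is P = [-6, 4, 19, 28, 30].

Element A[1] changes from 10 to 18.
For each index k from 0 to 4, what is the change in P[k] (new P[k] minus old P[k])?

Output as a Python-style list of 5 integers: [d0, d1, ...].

Answer: [0, 8, 8, 8, 8]

Derivation:
Element change: A[1] 10 -> 18, delta = 8
For k < 1: P[k] unchanged, delta_P[k] = 0
For k >= 1: P[k] shifts by exactly 8
Delta array: [0, 8, 8, 8, 8]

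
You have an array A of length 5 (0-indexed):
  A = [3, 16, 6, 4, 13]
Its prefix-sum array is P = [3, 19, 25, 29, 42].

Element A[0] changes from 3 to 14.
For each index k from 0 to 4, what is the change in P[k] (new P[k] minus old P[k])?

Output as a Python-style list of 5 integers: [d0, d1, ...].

Element change: A[0] 3 -> 14, delta = 11
For k < 0: P[k] unchanged, delta_P[k] = 0
For k >= 0: P[k] shifts by exactly 11
Delta array: [11, 11, 11, 11, 11]

Answer: [11, 11, 11, 11, 11]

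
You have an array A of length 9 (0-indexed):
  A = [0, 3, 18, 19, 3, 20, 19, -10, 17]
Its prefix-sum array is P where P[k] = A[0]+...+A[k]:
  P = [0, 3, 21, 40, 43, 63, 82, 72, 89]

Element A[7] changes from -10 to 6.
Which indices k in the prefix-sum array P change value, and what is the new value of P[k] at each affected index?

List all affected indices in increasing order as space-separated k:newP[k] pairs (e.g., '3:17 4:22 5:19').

Answer: 7:88 8:105

Derivation:
P[k] = A[0] + ... + A[k]
P[k] includes A[7] iff k >= 7
Affected indices: 7, 8, ..., 8; delta = 16
  P[7]: 72 + 16 = 88
  P[8]: 89 + 16 = 105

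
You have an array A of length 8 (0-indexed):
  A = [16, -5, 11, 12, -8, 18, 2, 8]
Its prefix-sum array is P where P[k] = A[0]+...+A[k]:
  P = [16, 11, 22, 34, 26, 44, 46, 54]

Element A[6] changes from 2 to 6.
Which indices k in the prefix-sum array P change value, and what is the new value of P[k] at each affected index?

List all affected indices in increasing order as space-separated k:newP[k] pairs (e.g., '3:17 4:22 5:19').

P[k] = A[0] + ... + A[k]
P[k] includes A[6] iff k >= 6
Affected indices: 6, 7, ..., 7; delta = 4
  P[6]: 46 + 4 = 50
  P[7]: 54 + 4 = 58

Answer: 6:50 7:58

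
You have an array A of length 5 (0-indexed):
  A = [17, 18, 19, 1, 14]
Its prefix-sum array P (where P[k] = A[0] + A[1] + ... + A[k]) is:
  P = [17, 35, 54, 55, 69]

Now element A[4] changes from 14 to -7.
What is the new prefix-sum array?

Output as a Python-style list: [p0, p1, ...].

Answer: [17, 35, 54, 55, 48]

Derivation:
Change: A[4] 14 -> -7, delta = -21
P[k] for k < 4: unchanged (A[4] not included)
P[k] for k >= 4: shift by delta = -21
  P[0] = 17 + 0 = 17
  P[1] = 35 + 0 = 35
  P[2] = 54 + 0 = 54
  P[3] = 55 + 0 = 55
  P[4] = 69 + -21 = 48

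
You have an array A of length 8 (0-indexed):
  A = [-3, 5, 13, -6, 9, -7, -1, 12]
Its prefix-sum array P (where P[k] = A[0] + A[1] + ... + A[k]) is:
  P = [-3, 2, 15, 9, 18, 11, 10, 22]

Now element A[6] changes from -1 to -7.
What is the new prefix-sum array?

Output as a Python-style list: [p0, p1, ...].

Change: A[6] -1 -> -7, delta = -6
P[k] for k < 6: unchanged (A[6] not included)
P[k] for k >= 6: shift by delta = -6
  P[0] = -3 + 0 = -3
  P[1] = 2 + 0 = 2
  P[2] = 15 + 0 = 15
  P[3] = 9 + 0 = 9
  P[4] = 18 + 0 = 18
  P[5] = 11 + 0 = 11
  P[6] = 10 + -6 = 4
  P[7] = 22 + -6 = 16

Answer: [-3, 2, 15, 9, 18, 11, 4, 16]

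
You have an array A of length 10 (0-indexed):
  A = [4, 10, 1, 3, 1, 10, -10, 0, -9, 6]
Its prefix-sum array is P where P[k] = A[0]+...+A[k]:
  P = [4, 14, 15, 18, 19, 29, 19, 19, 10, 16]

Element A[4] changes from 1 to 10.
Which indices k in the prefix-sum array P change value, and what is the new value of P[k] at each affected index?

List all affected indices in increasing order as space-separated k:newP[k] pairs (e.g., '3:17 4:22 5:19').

Answer: 4:28 5:38 6:28 7:28 8:19 9:25

Derivation:
P[k] = A[0] + ... + A[k]
P[k] includes A[4] iff k >= 4
Affected indices: 4, 5, ..., 9; delta = 9
  P[4]: 19 + 9 = 28
  P[5]: 29 + 9 = 38
  P[6]: 19 + 9 = 28
  P[7]: 19 + 9 = 28
  P[8]: 10 + 9 = 19
  P[9]: 16 + 9 = 25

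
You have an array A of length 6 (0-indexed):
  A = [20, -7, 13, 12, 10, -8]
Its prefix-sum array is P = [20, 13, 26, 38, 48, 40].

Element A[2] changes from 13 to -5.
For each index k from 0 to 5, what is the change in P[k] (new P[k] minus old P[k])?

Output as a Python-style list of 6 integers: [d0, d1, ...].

Element change: A[2] 13 -> -5, delta = -18
For k < 2: P[k] unchanged, delta_P[k] = 0
For k >= 2: P[k] shifts by exactly -18
Delta array: [0, 0, -18, -18, -18, -18]

Answer: [0, 0, -18, -18, -18, -18]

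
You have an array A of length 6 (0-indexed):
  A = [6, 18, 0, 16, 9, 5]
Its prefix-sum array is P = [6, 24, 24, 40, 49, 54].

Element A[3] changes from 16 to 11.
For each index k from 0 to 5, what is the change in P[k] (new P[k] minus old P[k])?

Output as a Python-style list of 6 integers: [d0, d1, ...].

Answer: [0, 0, 0, -5, -5, -5]

Derivation:
Element change: A[3] 16 -> 11, delta = -5
For k < 3: P[k] unchanged, delta_P[k] = 0
For k >= 3: P[k] shifts by exactly -5
Delta array: [0, 0, 0, -5, -5, -5]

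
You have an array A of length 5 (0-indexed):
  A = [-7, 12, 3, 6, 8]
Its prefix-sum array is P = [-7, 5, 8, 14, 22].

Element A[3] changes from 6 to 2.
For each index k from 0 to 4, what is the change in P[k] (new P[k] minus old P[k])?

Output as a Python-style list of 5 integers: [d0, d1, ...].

Element change: A[3] 6 -> 2, delta = -4
For k < 3: P[k] unchanged, delta_P[k] = 0
For k >= 3: P[k] shifts by exactly -4
Delta array: [0, 0, 0, -4, -4]

Answer: [0, 0, 0, -4, -4]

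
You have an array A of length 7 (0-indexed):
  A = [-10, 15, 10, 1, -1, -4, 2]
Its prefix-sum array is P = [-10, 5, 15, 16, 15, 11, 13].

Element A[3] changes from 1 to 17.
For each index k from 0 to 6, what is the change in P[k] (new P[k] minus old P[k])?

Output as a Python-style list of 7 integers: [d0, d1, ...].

Element change: A[3] 1 -> 17, delta = 16
For k < 3: P[k] unchanged, delta_P[k] = 0
For k >= 3: P[k] shifts by exactly 16
Delta array: [0, 0, 0, 16, 16, 16, 16]

Answer: [0, 0, 0, 16, 16, 16, 16]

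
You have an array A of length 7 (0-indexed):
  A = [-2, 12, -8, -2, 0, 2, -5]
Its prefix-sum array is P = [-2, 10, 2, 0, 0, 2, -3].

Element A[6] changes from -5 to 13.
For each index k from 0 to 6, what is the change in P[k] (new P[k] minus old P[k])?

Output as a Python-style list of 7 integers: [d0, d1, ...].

Element change: A[6] -5 -> 13, delta = 18
For k < 6: P[k] unchanged, delta_P[k] = 0
For k >= 6: P[k] shifts by exactly 18
Delta array: [0, 0, 0, 0, 0, 0, 18]

Answer: [0, 0, 0, 0, 0, 0, 18]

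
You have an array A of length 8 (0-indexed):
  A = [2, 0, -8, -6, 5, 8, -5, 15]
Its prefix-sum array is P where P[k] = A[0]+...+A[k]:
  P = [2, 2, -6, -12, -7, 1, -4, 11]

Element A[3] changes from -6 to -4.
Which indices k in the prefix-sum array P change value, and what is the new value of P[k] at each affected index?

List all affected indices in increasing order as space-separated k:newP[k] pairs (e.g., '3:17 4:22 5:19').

Answer: 3:-10 4:-5 5:3 6:-2 7:13

Derivation:
P[k] = A[0] + ... + A[k]
P[k] includes A[3] iff k >= 3
Affected indices: 3, 4, ..., 7; delta = 2
  P[3]: -12 + 2 = -10
  P[4]: -7 + 2 = -5
  P[5]: 1 + 2 = 3
  P[6]: -4 + 2 = -2
  P[7]: 11 + 2 = 13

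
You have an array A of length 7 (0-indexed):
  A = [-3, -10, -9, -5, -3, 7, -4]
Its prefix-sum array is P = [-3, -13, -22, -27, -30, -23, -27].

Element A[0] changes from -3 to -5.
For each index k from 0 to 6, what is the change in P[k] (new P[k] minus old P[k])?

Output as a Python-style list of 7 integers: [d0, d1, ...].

Answer: [-2, -2, -2, -2, -2, -2, -2]

Derivation:
Element change: A[0] -3 -> -5, delta = -2
For k < 0: P[k] unchanged, delta_P[k] = 0
For k >= 0: P[k] shifts by exactly -2
Delta array: [-2, -2, -2, -2, -2, -2, -2]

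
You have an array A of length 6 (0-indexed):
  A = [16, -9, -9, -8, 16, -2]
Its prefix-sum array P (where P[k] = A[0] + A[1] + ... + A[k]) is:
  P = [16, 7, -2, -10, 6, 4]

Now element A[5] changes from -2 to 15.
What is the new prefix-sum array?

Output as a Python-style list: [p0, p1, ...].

Answer: [16, 7, -2, -10, 6, 21]

Derivation:
Change: A[5] -2 -> 15, delta = 17
P[k] for k < 5: unchanged (A[5] not included)
P[k] for k >= 5: shift by delta = 17
  P[0] = 16 + 0 = 16
  P[1] = 7 + 0 = 7
  P[2] = -2 + 0 = -2
  P[3] = -10 + 0 = -10
  P[4] = 6 + 0 = 6
  P[5] = 4 + 17 = 21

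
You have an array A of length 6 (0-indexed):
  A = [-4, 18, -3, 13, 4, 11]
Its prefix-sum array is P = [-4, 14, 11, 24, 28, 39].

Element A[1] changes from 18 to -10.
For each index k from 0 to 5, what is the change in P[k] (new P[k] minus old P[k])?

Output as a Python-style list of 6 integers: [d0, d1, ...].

Answer: [0, -28, -28, -28, -28, -28]

Derivation:
Element change: A[1] 18 -> -10, delta = -28
For k < 1: P[k] unchanged, delta_P[k] = 0
For k >= 1: P[k] shifts by exactly -28
Delta array: [0, -28, -28, -28, -28, -28]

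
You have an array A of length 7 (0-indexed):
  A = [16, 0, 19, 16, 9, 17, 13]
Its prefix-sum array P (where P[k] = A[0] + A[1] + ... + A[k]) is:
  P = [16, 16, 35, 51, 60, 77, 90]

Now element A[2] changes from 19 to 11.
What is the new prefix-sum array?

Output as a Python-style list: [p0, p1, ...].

Answer: [16, 16, 27, 43, 52, 69, 82]

Derivation:
Change: A[2] 19 -> 11, delta = -8
P[k] for k < 2: unchanged (A[2] not included)
P[k] for k >= 2: shift by delta = -8
  P[0] = 16 + 0 = 16
  P[1] = 16 + 0 = 16
  P[2] = 35 + -8 = 27
  P[3] = 51 + -8 = 43
  P[4] = 60 + -8 = 52
  P[5] = 77 + -8 = 69
  P[6] = 90 + -8 = 82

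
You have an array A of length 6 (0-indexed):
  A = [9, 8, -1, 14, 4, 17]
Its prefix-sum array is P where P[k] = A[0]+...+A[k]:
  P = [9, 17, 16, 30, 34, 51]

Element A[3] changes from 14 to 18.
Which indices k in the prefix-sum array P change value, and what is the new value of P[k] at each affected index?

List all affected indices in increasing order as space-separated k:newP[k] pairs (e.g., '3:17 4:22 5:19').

Answer: 3:34 4:38 5:55

Derivation:
P[k] = A[0] + ... + A[k]
P[k] includes A[3] iff k >= 3
Affected indices: 3, 4, ..., 5; delta = 4
  P[3]: 30 + 4 = 34
  P[4]: 34 + 4 = 38
  P[5]: 51 + 4 = 55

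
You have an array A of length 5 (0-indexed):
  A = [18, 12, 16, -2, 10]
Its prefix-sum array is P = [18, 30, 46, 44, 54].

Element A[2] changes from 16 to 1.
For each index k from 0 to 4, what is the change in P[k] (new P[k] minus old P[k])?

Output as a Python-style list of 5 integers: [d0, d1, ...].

Element change: A[2] 16 -> 1, delta = -15
For k < 2: P[k] unchanged, delta_P[k] = 0
For k >= 2: P[k] shifts by exactly -15
Delta array: [0, 0, -15, -15, -15]

Answer: [0, 0, -15, -15, -15]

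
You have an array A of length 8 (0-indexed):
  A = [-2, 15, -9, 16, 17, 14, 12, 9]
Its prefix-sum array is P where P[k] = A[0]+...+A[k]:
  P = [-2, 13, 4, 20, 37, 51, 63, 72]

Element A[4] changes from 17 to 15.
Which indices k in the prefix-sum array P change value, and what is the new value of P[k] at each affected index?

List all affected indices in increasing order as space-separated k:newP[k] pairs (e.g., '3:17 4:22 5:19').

P[k] = A[0] + ... + A[k]
P[k] includes A[4] iff k >= 4
Affected indices: 4, 5, ..., 7; delta = -2
  P[4]: 37 + -2 = 35
  P[5]: 51 + -2 = 49
  P[6]: 63 + -2 = 61
  P[7]: 72 + -2 = 70

Answer: 4:35 5:49 6:61 7:70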